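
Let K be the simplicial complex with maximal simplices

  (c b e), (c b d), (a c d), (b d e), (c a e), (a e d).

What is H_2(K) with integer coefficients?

H_2 ≅ Z.

We work with the vertex ordering a < b < c < d < e. The simplices of K, each written with vertices in increasing order, are:

  0-simplices (5): a, b, c, d, e
  1-simplices (9): ac, ad, ae, bc, bd, be, cd, ce, de
  2-simplices (6): acd, ace, ade, bcd, bce, bde

giving chain groups C_0 ≅ Z^5, C_1 ≅ Z^9, C_2 ≅ Z^6.

Boundary ∂_1: C_1 → C_0 is given by ∂[p,q] = [q] − [p]. For instance
  ∂ac = c − a.
As a 5×9 matrix over Z this has rank 4, with invariant factors (1,1,1,1).

∂_2: C_2 → C_1 acts by ∂[p,q,r] = [q,r] − [p,r] + [p,q]. For instance
  ∂acd = cd − ad + ac,
  ∂ace = ce − ae + ac.
This gives a 9×6 integer matrix of rank 5; reducing to Smith normal form yields diagonal entries (1,1,1,1,1).

Reading off H_k = ker ∂_k / im ∂_{k+1}:

  H_2: rank ker ∂_2 − rank ∂_3 = (6 − 5) − 0 = 1, and there is no ∂_3, so H_2 = Z.

(K is a triangulation of the 2-sphere S^2.)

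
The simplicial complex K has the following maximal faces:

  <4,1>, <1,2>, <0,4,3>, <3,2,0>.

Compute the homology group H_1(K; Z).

H_1 ≅ Z.

Fix the vertex order 0 < 1 < 2 < 3 < 4 and write every simplex with vertices in increasing order. Then dim K = 2 and the simplices of K are:

  0-simplices (5): [0], [1], [2], [3], [4]
  1-simplices (7): [0,2], [0,3], [0,4], [1,2], [1,4], [2,3], [3,4]
  2-simplices (2): [0,2,3], [0,3,4]

giving chain groups C_0 ≅ Z^5, C_1 ≅ Z^7, C_2 ≅ Z^2.

The boundary map ∂_1: C_1 → C_0 is given by ∂[p,q] = [q] − [p]. For instance
  ∂[0,3] = [3] − [0].
This gives a 5×7 integer matrix of rank 4; reducing to Smith normal form yields diagonal entries (1,1,1,1).

The boundary map ∂_2: C_2 → C_1 acts by ∂[p,q,r] = [q,r] − [p,r] + [p,q]. For instance
  ∂[0,3,4] = [3,4] − [0,4] + [0,3],
  ∂[0,2,3] = [2,3] − [0,3] + [0,2].
As a 7×2 matrix over Z this has rank 2, with invariant factors (1,1).

Now H_k = ker ∂_k / im ∂_{k+1}, so:

  H_1: rank ker ∂_1 − rank ∂_2 = (7 − 4) − 2 = 1, and the invariant factors of ∂_2 are all 1, so H_1 = Z.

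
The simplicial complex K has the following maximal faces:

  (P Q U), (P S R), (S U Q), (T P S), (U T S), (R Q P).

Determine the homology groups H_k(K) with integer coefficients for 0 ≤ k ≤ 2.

H_0 ≅ Z,  H_1 ≅ Z,  H_2 = 0.

We work with the vertex ordering P < Q < R < S < T < U. The simplices of K, each written with vertices in increasing order, are:

  0-simplices (6): P, Q, R, S, T, U
  1-simplices (12): PQ, PR, PS, PT, PU, QR, QS, QU, RS, ST, SU, TU
  2-simplices (6): PQR, PQU, PRS, PST, QSU, STU

Hence C_0 ≅ Z^6, C_1 ≅ Z^12, C_2 ≅ Z^6.

Boundary ∂_1: C_1 → C_0 maps an edge to its endpoints' difference, ∂[p,q] = q − p. For instance
  ∂PS = S − P.
The resulting 6×12 matrix has rank 5, and its Smith normal form has invariant factors (1,1,1,1,1).

Boundary ∂_2: C_2 → C_1 sends each 2-simplex [p,q,r] to [q,r] − [p,r] + [p,q]. For instance
  ∂STU = TU − SU + ST,
  ∂QSU = SU − QU + QS.
The 12×6 boundary matrix has rank 6 and Smith normal form diag(1,1,1,1,1,1).

Computing H_k = (kernel of ∂_k) / (image of ∂_{k+1}):

  H_0: rank C_0 − rank ∂_1 = 6 − 5 = 1, and the invariant factors of ∂_1 are all 1, so H_0 = Z.
  H_1: rank ker ∂_1 − rank ∂_2 = (12 − 5) − 6 = 1, and the invariant factors of ∂_2 are all 1, so H_1 = Z.
  H_2: rank ker ∂_2 − rank ∂_3 = (6 − 6) − 0 = 0, and there is no ∂_3, so H_2 = 0.

As a check, the Euler characteristic is 6 − 12 + 6 = 0, which agrees with 1 − 1 + 0 = 0.
(K is a triangulation of the cylinder S^1 x I.)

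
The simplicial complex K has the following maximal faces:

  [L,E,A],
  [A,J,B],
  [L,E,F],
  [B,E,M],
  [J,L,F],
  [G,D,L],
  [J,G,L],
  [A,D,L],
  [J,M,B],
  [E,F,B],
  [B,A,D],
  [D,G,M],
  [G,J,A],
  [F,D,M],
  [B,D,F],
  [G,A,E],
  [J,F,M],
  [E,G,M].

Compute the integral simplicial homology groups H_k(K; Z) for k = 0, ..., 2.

Order the vertices as A < B < D < E < F < G < J < L < M. Listing each simplex with vertices in this order, K has dimension 2 with simplices:

  0-simplices (9): A, B, D, E, F, G, J, L, M
  1-simplices (27): AB, AD, AE, AG, AJ, AL, BD, BE, BF, BJ, BM, DF, DG, DL, DM, EF, EG, EL, EM, FJ, FL, FM, GJ, GL, GM, JL, JM
  2-simplices (18): ABD, ABJ, ADL, AEG, AEL, AGJ, BDF, BEF, BEM, BJM, DFM, DGL, DGM, EFL, EGM, FJL, FJM, GJL

giving chain groups C_0 ≅ Z^9, C_1 ≅ Z^27, C_2 ≅ Z^18.

Boundary ∂_1: C_1 → C_0 maps an edge to its endpoints' difference, ∂[p,q] = q − p. For instance
  ∂GL = L − G.
This gives a 9×27 integer matrix of rank 8; reducing to Smith normal form yields diagonal entries (1,1,1,1,1,1,1,1).

Boundary ∂_2: C_2 → C_1 maps a triangle to the signed sum of its edges. For instance
  ∂FJL = JL − FL + FJ,
  ∂DFM = FM − DM + DF.
As a 27×18 matrix over Z this has rank 18, with invariant factors (1,1,1,1,1,1,1,1,1,1,1,1,1,1,1,1,1,2).

From H_k ≅ ker(∂_k) / im(∂_{k+1}) we obtain:

  H_0: rank C_0 − rank ∂_1 = 9 − 8 = 1, and the invariant factors of ∂_1 are all 1, so H_0 ≅ Z.
  H_1: rank ker ∂_1 − rank ∂_2 = (27 − 8) − 18 = 1, and ∂_2 has invariant factor 2 > 1, so H_1 ≅ Z × Z/2.
  H_2: rank ker ∂_2 − rank ∂_3 = (18 − 18) − 0 = 0, and there is no ∂_3, so H_2 ≅ 0.

(K is a triangulation of the Klein bottle.)

H_0 ≅ Z,  H_1 ≅ Z × Z/2,  H_2 = 0.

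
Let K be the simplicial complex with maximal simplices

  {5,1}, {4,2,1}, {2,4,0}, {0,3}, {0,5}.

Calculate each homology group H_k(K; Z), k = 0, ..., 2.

H_0 ≅ Z,  H_1 ≅ Z,  H_2 = 0.

Fix the vertex order 0 < 1 < 2 < 3 < 4 < 5 and write every simplex with vertices in increasing order. Then dim K = 2 and the simplices of K are:

  0-simplices (6): [0], [1], [2], [3], [4], [5]
  1-simplices (8): [0,2], [0,3], [0,4], [0,5], [1,2], [1,4], [1,5], [2,4]
  2-simplices (2): [0,2,4], [1,2,4]

giving chain groups C_0 ≅ Z^6, C_1 ≅ Z^8, C_2 ≅ Z^2.

The boundary map ∂_1: C_1 → C_0 maps an edge to its endpoints' difference, ∂[p,q] = q − p. For instance
  ∂[1,2] = [2] − [1].
The resulting 6×8 matrix has rank 5, and its Smith normal form has invariant factors (1,1,1,1,1).

Boundary ∂_2: C_2 → C_1 acts by ∂[p,q,r] = [q,r] − [p,r] + [p,q]. For instance
  ∂[0,2,4] = [2,4] − [0,4] + [0,2],
  ∂[1,2,4] = [2,4] − [1,4] + [1,2].
This gives a 8×2 integer matrix of rank 2; reducing to Smith normal form yields diagonal entries (1,1).

Now H_k = ker ∂_k / im ∂_{k+1}, so:

  H_0: rank C_0 − rank ∂_1 = 6 − 5 = 1, and the invariant factors of ∂_1 are all 1, so H_0 ≅ Z.
  H_1: rank ker ∂_1 − rank ∂_2 = (8 − 5) − 2 = 1, and the invariant factors of ∂_2 are all 1, so H_1 ≅ Z.
  H_2: rank ker ∂_2 − rank ∂_3 = (2 − 2) − 0 = 0, and there is no ∂_3, so H_2 ≅ 0.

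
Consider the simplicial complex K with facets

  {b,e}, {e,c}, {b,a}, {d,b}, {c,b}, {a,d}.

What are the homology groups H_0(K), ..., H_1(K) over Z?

K has 5 vertices, 6 edges.
rank ∂_0 = 0, rank ∂_1 = 4 ⇒ b_0 = 5 − 0 − 4 = 1; all invariant factors of ∂_1 are 1 so no torsion. So H_0 ≅ Z.
rank ∂_1 = 4, rank ∂_2 = 0 ⇒ b_1 = 6 − 4 − 0 = 2. So H_1 ≅ Z^2.

H_0 ≅ Z,  H_1 ≅ Z^2.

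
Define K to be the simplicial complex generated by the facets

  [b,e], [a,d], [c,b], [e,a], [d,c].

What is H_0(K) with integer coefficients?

Fix the vertex order a < b < c < d < e and write every simplex with vertices in increasing order. Then dim K = 1 and the simplices of K are:

  0-simplices (5): a, b, c, d, e
  1-simplices (5): ad, ae, bc, be, cd

Hence C_0 ≅ Z^5, C_1 ≅ Z^5.

Boundary ∂_1: C_1 → C_0 sends each edge [p,q] (with p < q) to q − p. For instance
  ∂cd = d − c.
The resulting 5×5 matrix has rank 4, and its Smith normal form has invariant factors (1,1,1,1).

From H_k ≅ ker(∂_k) / im(∂_{k+1}) we obtain:

  H_0: rank C_0 − rank ∂_1 = 5 − 4 = 1, and the invariant factors of ∂_1 are all 1, so H_0 ≅ Z.

H_0 = Z.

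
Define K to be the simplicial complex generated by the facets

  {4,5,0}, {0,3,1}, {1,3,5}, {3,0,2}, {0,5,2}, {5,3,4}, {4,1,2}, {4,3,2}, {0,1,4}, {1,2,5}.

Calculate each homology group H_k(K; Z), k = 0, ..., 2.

Order the vertices as 0 < 1 < 2 < 3 < 4 < 5. Listing each simplex with vertices in this order, K has dimension 2 with simplices:

  0-simplices (6): [0], [1], [2], [3], [4], [5]
  1-simplices (15): [0,1], [0,2], [0,3], [0,4], [0,5], [1,2], [1,3], [1,4], [1,5], [2,3], [2,4], [2,5], [3,4], [3,5], [4,5]
  2-simplices (10): [0,1,3], [0,1,4], [0,2,3], [0,2,5], [0,4,5], [1,2,4], [1,2,5], [1,3,5], [2,3,4], [3,4,5]

Hence C_0 ≅ Z^6, C_1 ≅ Z^15, C_2 ≅ Z^10.

∂_1: C_1 → C_0 sends each edge [p,q] (with p < q) to q − p. For instance
  ∂[0,3] = [3] − [0].
This gives a 6×15 integer matrix of rank 5; reducing to Smith normal form yields diagonal entries (1,1,1,1,1).

Boundary ∂_2: C_2 → C_1 acts by ∂[p,q,r] = [q,r] − [p,r] + [p,q]. For instance
  ∂[3,4,5] = [4,5] − [3,5] + [3,4],
  ∂[0,2,5] = [2,5] − [0,5] + [0,2].
This gives a 15×10 integer matrix of rank 10; reducing to Smith normal form yields diagonal entries (1,1,1,1,1,1,1,1,1,2).

Computing H_k = (kernel of ∂_k) / (image of ∂_{k+1}):

  H_0: rank C_0 − rank ∂_1 = 6 − 5 = 1, and the invariant factors of ∂_1 are all 1, so H_0 = Z.
  H_1: rank ker ∂_1 − rank ∂_2 = (15 − 5) − 10 = 0, and ∂_2 has invariant factor 2 > 1, so H_1 = Z/2Z.
  H_2: rank ker ∂_2 − rank ∂_3 = (10 − 10) − 0 = 0, and there is no ∂_3, so H_2 = 0.

As a check, the Euler characteristic is 6 − 15 + 10 = 1, which agrees with 1 − 0 + 0 = 1.
(K is a triangulation of the real projective plane RP^2.)

H_0 ≅ Z,  H_1 ≅ Z/2Z,  H_2 = 0.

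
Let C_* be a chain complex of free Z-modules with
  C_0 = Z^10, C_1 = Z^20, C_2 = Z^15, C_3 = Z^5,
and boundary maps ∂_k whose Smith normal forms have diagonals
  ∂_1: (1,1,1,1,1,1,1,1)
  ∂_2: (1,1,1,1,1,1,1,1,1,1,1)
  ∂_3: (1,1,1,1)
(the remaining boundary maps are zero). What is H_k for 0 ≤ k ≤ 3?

H_0 = Z^2,  H_1 = Z,  H_2 = 0,  H_3 = Z.

H_0: b_0 = 10 − 0 − 8 = 2; torsion from ∂_1 factors > 1: none. So H_0 = Z^2.
H_1: b_1 = 20 − 8 − 11 = 1; torsion from ∂_2 factors > 1: none. So H_1 = Z.
H_2: b_2 = 15 − 11 − 4 = 0; torsion from ∂_3 factors > 1: none. So H_2 = 0.
H_3: b_3 = 5 − 4 − 0 = 1; torsion from ∂_4 factors > 1: none. So H_3 = Z.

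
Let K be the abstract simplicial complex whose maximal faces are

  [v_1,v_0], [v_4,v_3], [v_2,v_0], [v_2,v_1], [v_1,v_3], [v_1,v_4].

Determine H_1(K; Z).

H_1 ≅ Z^2.

Fix the vertex order v_0 < v_1 < v_2 < v_3 < v_4 and write every simplex with vertices in increasing order. Then dim K = 1 and the simplices of K are:

  0-simplices (5): [v_0], [v_1], [v_2], [v_3], [v_4]
  1-simplices (6): [v_0,v_1], [v_0,v_2], [v_1,v_2], [v_1,v_3], [v_1,v_4], [v_3,v_4]

Hence C_0 ≅ Z^5, C_1 ≅ Z^6.

Boundary ∂_1: C_1 → C_0 maps an edge to its endpoints' difference, ∂[p,q] = q − p.
The 5×6 boundary matrix has rank 4 and Smith normal form diag(1,1,1,1).

Computing H_k = (kernel of ∂_k) / (image of ∂_{k+1}):

  H_1: rank ker ∂_1 − rank ∂_2 = (6 − 4) − 0 = 2, and there is no ∂_2, so H_1 = Z^2.

(K is a triangulation of a wedge of 2 circles.)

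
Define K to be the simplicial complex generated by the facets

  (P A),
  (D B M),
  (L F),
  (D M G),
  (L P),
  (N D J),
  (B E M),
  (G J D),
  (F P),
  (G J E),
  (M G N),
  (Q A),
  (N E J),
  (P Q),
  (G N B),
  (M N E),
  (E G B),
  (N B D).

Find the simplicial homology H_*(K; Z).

H_0 ≅ Z^2,  H_1 ≅ Z^2 ⊕ Z/2Z,  H_2 = 0.

Order the vertices as A < B < D < E < F < G < J < L < M < N < P < Q. Listing each simplex with vertices in this order, K has dimension 2 with simplices:

  0-simplices (12): A, B, D, E, F, G, J, L, M, N, P, Q
  1-simplices (24): AP, AQ, BD, BE, BG, BM, BN, DG, DJ, DM, DN, EG, EJ, EM, EN, FL, FP, GJ, GM, GN, JN, LP, MN, PQ
  2-simplices (12): BDM, BDN, BEG, BEM, BGN, DGJ, DGM, DJN, EGJ, EJN, EMN, GMN

so the chain groups are C_0 ≅ Z^12, C_1 ≅ Z^24, C_2 ≅ Z^12.

∂_1: C_1 → C_0 maps an edge to its endpoints' difference, ∂[p,q] = q − p. For instance
  ∂DJ = J − D.
The 12×24 boundary matrix has rank 10 and Smith normal form diag(1,1,1,1,1,1,1,1,1,1).

∂_2: C_2 → C_1 maps a triangle to the signed sum of its edges. For instance
  ∂DGM = GM − DM + DG,
  ∂EGJ = GJ − EJ + EG.
As a 24×12 matrix over Z this has rank 12, with invariant factors (1,1,1,1,1,1,1,1,1,1,1,2).

Now H_k = ker ∂_k / im ∂_{k+1}, so:

  H_0: rank C_0 − rank ∂_1 = 12 − 10 = 2, and the invariant factors of ∂_1 are all 1, so H_0 ≅ Z^2.
  H_1: rank ker ∂_1 − rank ∂_2 = (24 − 10) − 12 = 2, and ∂_2 has invariant factor 2 > 1, so H_1 ≅ Z^2 ⊕ Z/2Z.
  H_2: rank ker ∂_2 − rank ∂_3 = (12 − 12) − 0 = 0, and there is no ∂_3, so H_2 ≅ 0.

As a check, the Euler characteristic is 12 − 24 + 12 = 0, which agrees with 2 − 2 + 0 = 0.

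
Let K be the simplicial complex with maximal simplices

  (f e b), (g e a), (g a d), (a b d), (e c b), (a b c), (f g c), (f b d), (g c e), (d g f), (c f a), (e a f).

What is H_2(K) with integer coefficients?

H_2 = 0.

Fix the vertex order a < b < c < d < e < f < g and write every simplex with vertices in increasing order. Then dim K = 2 and the simplices of K are:

  0-simplices (7): a, b, c, d, e, f, g
  1-simplices (18): ab, ac, ad, ae, af, ag, bc, bd, be, bf, ce, cf, cg, df, dg, ef, eg, fg
  2-simplices (12): abc, abd, acf, adg, aef, aeg, bce, bdf, bef, ceg, cfg, dfg

Hence C_0 ≅ Z^7, C_1 ≅ Z^18, C_2 ≅ Z^12.

∂_1: C_1 → C_0 maps an edge to its endpoints' difference, ∂[p,q] = q − p.
As a 7×18 matrix over Z this has rank 6, with invariant factors (1,1,1,1,1,1).

The boundary map ∂_2: C_2 → C_1 acts by ∂[p,q,r] = [q,r] − [p,r] + [p,q]. For instance
  ∂dfg = fg − dg + df,
  ∂bdf = df − bf + bd.
The resulting 18×12 matrix has rank 12, and its Smith normal form has invariant factors (1,1,1,1,1,1,1,1,1,1,1,2).

Computing H_k = (kernel of ∂_k) / (image of ∂_{k+1}):

  H_2: rank ker ∂_2 − rank ∂_3 = (12 − 12) − 0 = 0, and there is no ∂_3, so H_2 = 0.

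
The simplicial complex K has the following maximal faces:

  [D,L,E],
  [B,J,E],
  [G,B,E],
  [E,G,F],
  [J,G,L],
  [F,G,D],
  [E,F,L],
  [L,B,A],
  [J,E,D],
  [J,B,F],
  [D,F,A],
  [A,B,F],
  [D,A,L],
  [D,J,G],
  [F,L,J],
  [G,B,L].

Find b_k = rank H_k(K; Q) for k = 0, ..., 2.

b_0 = 1, b_1 = 2, b_2 = 1.

Order the vertices as A < B < D < E < F < G < J < L. Listing each simplex with vertices in this order, K has dimension 2 with simplices:

  0-simplices (8): A, B, D, E, F, G, J, L
  1-simplices (24): AB, AD, AF, AL, BE, BF, BG, BJ, BL, DE, DF, DG, DJ, DL, EF, EG, EJ, EL, FG, FJ, FL, GJ, GL, JL
  2-simplices (16): ABF, ABL, ADF, ADL, BEG, BEJ, BFJ, BGL, DEJ, DEL, DFG, DGJ, EFG, EFL, FJL, GJL

giving chain groups C_0 ≅ Z^8, C_1 ≅ Z^24, C_2 ≅ Z^16.

∂_1: C_1 → C_0 sends each edge [p,q] (with p < q) to q − p. For instance
  ∂BE = E − B.
The resulting 8×24 matrix has rank 7, and its Smith normal form has invariant factors (1,1,1,1,1,1,1).

∂_2: C_2 → C_1 maps a triangle to the signed sum of its edges. For instance
  ∂BFJ = FJ − BJ + BF,
  ∂DGJ = GJ − DJ + DG.
This gives a 24×16 integer matrix of rank 15; reducing to Smith normal form yields diagonal entries (1,1,1,1,1,1,1,1,1,1,1,1,1,1,1).

Reading off H_k = ker ∂_k / im ∂_{k+1}:

  H_0: rank C_0 − rank ∂_1 = 8 − 7 = 1, and the invariant factors of ∂_1 are all 1, so H_0 = Z.
  H_1: rank ker ∂_1 − rank ∂_2 = (24 − 7) − 15 = 2, and the invariant factors of ∂_2 are all 1, so H_1 = Z^2.
  H_2: rank ker ∂_2 − rank ∂_3 = (16 − 15) − 0 = 1, and there is no ∂_3, so H_2 = Z.

As a check, the Euler characteristic is 8 − 24 + 16 = 0, which agrees with 1 − 2 + 1 = 0.
(K is a triangulation of the torus T^2.)

Hence the Betti numbers are b_0 = 1, b_1 = 2, b_2 = 1.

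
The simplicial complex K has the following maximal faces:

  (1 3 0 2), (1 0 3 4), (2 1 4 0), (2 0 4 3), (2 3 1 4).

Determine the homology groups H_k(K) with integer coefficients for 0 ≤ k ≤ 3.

H_0 ≅ Z,  H_1 = 0,  H_2 = 0,  H_3 ≅ Z.

Fix the vertex order 0 < 1 < 2 < 3 < 4 and write every simplex with vertices in increasing order. Then dim K = 3 and the simplices of K are:

  0-simplices (5): [0], [1], [2], [3], [4]
  1-simplices (10): [0,1], [0,2], [0,3], [0,4], [1,2], [1,3], [1,4], [2,3], [2,4], [3,4]
  2-simplices (10): [0,1,2], [0,1,3], [0,1,4], [0,2,3], [0,2,4], [0,3,4], [1,2,3], [1,2,4], [1,3,4], [2,3,4]
  3-simplices (5): [0,1,2,3], [0,1,2,4], [0,1,3,4], [0,2,3,4], [1,2,3,4]

Hence C_0 ≅ Z^5, C_1 ≅ Z^10, C_2 ≅ Z^10, C_3 ≅ Z^5.

∂_1: C_1 → C_0 maps an edge to its endpoints' difference, ∂[p,q] = q − p.
The 5×10 boundary matrix has rank 4 and Smith normal form diag(1,1,1,1).

∂_2: C_2 → C_1 maps a triangle to the signed sum of its edges. For instance
  ∂[0,3,4] = [3,4] − [0,4] + [0,3],
  ∂[0,1,4] = [1,4] − [0,4] + [0,1].
The resulting 10×10 matrix has rank 6, and its Smith normal form has invariant factors (1,1,1,1,1,1).

∂_3: C_3 → C_2 sends each 3-simplex σ to the alternating sum Σ_i (−1)^i (σ with its i-th vertex removed). For instance
  ∂[0,1,2,4] = [1,2,4] − [0,2,4] + [0,1,4] − [0,1,2],
  ∂[1,2,3,4] = [2,3,4] − [1,3,4] + [1,2,4] − [1,2,3].
The 10×5 boundary matrix has rank 4 and Smith normal form diag(1,1,1,1).

Now H_k = ker ∂_k / im ∂_{k+1}, so:

  H_0: rank C_0 − rank ∂_1 = 5 − 4 = 1, and the invariant factors of ∂_1 are all 1, so H_0 = Z.
  H_1: rank ker ∂_1 − rank ∂_2 = (10 − 4) − 6 = 0, and the invariant factors of ∂_2 are all 1, so H_1 = 0.
  H_2: rank ker ∂_2 − rank ∂_3 = (10 − 6) − 4 = 0, and the invariant factors of ∂_3 are all 1, so H_2 = 0.
  H_3: rank ker ∂_3 − rank ∂_4 = (5 − 4) − 0 = 1, and there is no ∂_4, so H_3 = Z.

As a check, the Euler characteristic is 5 − 10 + 10 − 5 = 0, which agrees with 1 − 0 + 0 − 1 = 0.
(K is a triangulation of the 3-sphere S^3.)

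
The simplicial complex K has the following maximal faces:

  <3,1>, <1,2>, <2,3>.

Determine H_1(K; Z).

H_1 ≅ Z.

K has 3 vertices, 3 edges.
rank ∂_1 = 2, rank ∂_2 = 0 ⇒ b_1 = 3 − 2 − 0 = 1. So H_1 ≅ Z.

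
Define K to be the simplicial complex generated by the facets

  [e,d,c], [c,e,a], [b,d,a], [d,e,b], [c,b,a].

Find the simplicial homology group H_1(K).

We work with the vertex ordering a < b < c < d < e. The simplices of K, each written with vertices in increasing order, are:

  0-simplices (5): a, b, c, d, e
  1-simplices (10): ab, ac, ad, ae, bc, bd, be, cd, ce, de
  2-simplices (5): abc, abd, ace, bde, cde

Hence C_0 ≅ Z^5, C_1 ≅ Z^10, C_2 ≅ Z^5.

Boundary ∂_1: C_1 → C_0 sends each edge [p,q] (with p < q) to q − p. For instance
  ∂bd = d − b.
This gives a 5×10 integer matrix of rank 4; reducing to Smith normal form yields diagonal entries (1,1,1,1).

∂_2: C_2 → C_1 sends each 2-simplex [p,q,r] to [q,r] − [p,r] + [p,q]. For instance
  ∂ace = ce − ae + ac,
  ∂abd = bd − ad + ab.
As a 10×5 matrix over Z this has rank 5, with invariant factors (1,1,1,1,1).

Computing H_k = (kernel of ∂_k) / (image of ∂_{k+1}):

  H_1: rank ker ∂_1 − rank ∂_2 = (10 − 4) − 5 = 1, and the invariant factors of ∂_2 are all 1, so H_1 ≅ Z.

H_1 ≅ Z.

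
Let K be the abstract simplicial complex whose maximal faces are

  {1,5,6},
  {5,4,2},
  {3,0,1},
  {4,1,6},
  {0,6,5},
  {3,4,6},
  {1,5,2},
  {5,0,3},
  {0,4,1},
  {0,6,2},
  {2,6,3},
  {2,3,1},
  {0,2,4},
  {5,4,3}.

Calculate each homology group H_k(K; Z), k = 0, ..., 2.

Fix the vertex order 0 < 1 < 2 < 3 < 4 < 5 < 6 and write every simplex with vertices in increasing order. Then dim K = 2 and the simplices of K are:

  0-simplices (7): [0], [1], [2], [3], [4], [5], [6]
  1-simplices (21): [0,1], [0,2], [0,3], [0,4], [0,5], [0,6], [1,2], [1,3], [1,4], [1,5], [1,6], [2,3], [2,4], [2,5], [2,6], [3,4], [3,5], [3,6], [4,5], [4,6], [5,6]
  2-simplices (14): [0,1,3], [0,1,4], [0,2,4], [0,2,6], [0,3,5], [0,5,6], [1,2,3], [1,2,5], [1,4,6], [1,5,6], [2,3,6], [2,4,5], [3,4,5], [3,4,6]

so the chain groups are C_0 ≅ Z^7, C_1 ≅ Z^21, C_2 ≅ Z^14.

The boundary map ∂_1: C_1 → C_0 is given by ∂[p,q] = [q] − [p]. For instance
  ∂[2,3] = [3] − [2].
The resulting 7×21 matrix has rank 6, and its Smith normal form has invariant factors (1,1,1,1,1,1).

The boundary map ∂_2: C_2 → C_1 acts by ∂[p,q,r] = [q,r] − [p,r] + [p,q]. For instance
  ∂[2,4,5] = [4,5] − [2,5] + [2,4],
  ∂[0,1,3] = [1,3] − [0,3] + [0,1].
As a 21×14 matrix over Z this has rank 13, with invariant factors (1,1,1,1,1,1,1,1,1,1,1,1,1).

From H_k ≅ ker(∂_k) / im(∂_{k+1}) we obtain:

  H_0: rank C_0 − rank ∂_1 = 7 − 6 = 1, and the invariant factors of ∂_1 are all 1, so H_0 = Z.
  H_1: rank ker ∂_1 − rank ∂_2 = (21 − 6) − 13 = 2, and the invariant factors of ∂_2 are all 1, so H_1 = Z^2.
  H_2: rank ker ∂_2 − rank ∂_3 = (14 − 13) − 0 = 1, and there is no ∂_3, so H_2 = Z.

H_0 ≅ Z,  H_1 ≅ Z^2,  H_2 ≅ Z.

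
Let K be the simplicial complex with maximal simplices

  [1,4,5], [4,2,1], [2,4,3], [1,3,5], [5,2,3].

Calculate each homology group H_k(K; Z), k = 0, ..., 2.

Take the total order 1 < 2 < 3 < 4 < 5 on the vertex set. Then K (dimension 2) consists of the simplices:

  0-simplices (5): [1], [2], [3], [4], [5]
  1-simplices (10): [1,2], [1,3], [1,4], [1,5], [2,3], [2,4], [2,5], [3,4], [3,5], [4,5]
  2-simplices (5): [1,2,4], [1,3,5], [1,4,5], [2,3,4], [2,3,5]

Hence C_0 ≅ Z^5, C_1 ≅ Z^10, C_2 ≅ Z^5.

Boundary ∂_1: C_1 → C_0 sends each edge [p,q] (with p < q) to q − p. For instance
  ∂[3,5] = [5] − [3].
The 5×10 boundary matrix has rank 4 and Smith normal form diag(1,1,1,1).

Boundary ∂_2: C_2 → C_1 maps a triangle to the signed sum of its edges. For instance
  ∂[1,2,4] = [2,4] − [1,4] + [1,2],
  ∂[1,4,5] = [4,5] − [1,5] + [1,4].
This gives a 10×5 integer matrix of rank 5; reducing to Smith normal form yields diagonal entries (1,1,1,1,1).

Computing H_k = (kernel of ∂_k) / (image of ∂_{k+1}):

  H_0: rank C_0 − rank ∂_1 = 5 − 4 = 1, and the invariant factors of ∂_1 are all 1, so H_0 = Z.
  H_1: rank ker ∂_1 − rank ∂_2 = (10 − 4) − 5 = 1, and the invariant factors of ∂_2 are all 1, so H_1 = Z.
  H_2: rank ker ∂_2 − rank ∂_3 = (5 − 5) − 0 = 0, and there is no ∂_3, so H_2 = 0.

H_0 = Z,  H_1 = Z,  H_2 = 0.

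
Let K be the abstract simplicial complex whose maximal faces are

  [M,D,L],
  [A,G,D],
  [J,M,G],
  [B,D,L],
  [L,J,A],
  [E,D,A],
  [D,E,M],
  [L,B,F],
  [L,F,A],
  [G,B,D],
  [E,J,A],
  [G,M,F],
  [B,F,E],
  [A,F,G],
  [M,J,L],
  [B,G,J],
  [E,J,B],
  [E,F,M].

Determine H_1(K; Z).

H_1 = Z^2.

Fix the vertex order A < B < D < E < F < G < J < L < M and write every simplex with vertices in increasing order. Then dim K = 2 and the simplices of K are:

  0-simplices (9): A, B, D, E, F, G, J, L, M
  1-simplices (27): AD, AE, AF, AG, AJ, AL, BD, BE, BF, BG, BJ, BL, DE, DG, DL, DM, EF, EJ, EM, FG, FL, FM, GJ, GM, JL, JM, LM
  2-simplices (18): ADE, ADG, AEJ, AFG, AFL, AJL, BDG, BDL, BEF, BEJ, BFL, BGJ, DEM, DLM, EFM, FGM, GJM, JLM

Hence C_0 ≅ Z^9, C_1 ≅ Z^27, C_2 ≅ Z^18.

∂_1: C_1 → C_0 is given by ∂[p,q] = [q] − [p]. For instance
  ∂FM = M − F.
The 9×27 boundary matrix has rank 8 and Smith normal form diag(1,1,1,1,1,1,1,1).

The boundary map ∂_2: C_2 → C_1 maps a triangle to the signed sum of its edges. For instance
  ∂DLM = LM − DM + DL,
  ∂AFG = FG − AG + AF.
The resulting 27×18 matrix has rank 17, and its Smith normal form has invariant factors (1,1,1,1,1,1,1,1,1,1,1,1,1,1,1,1,1).

Computing H_k = (kernel of ∂_k) / (image of ∂_{k+1}):

  H_1: rank ker ∂_1 − rank ∂_2 = (27 − 8) − 17 = 2, and the invariant factors of ∂_2 are all 1, so H_1 = Z^2.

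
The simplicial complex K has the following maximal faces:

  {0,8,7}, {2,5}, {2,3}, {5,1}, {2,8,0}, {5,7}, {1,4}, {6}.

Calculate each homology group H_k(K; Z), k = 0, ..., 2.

H_0 ≅ Z^2,  H_1 ≅ Z,  H_2 = 0.

Order the vertices as 0 < 1 < 2 < 3 < 4 < 5 < 6 < 7 < 8. Listing each simplex with vertices in this order, K has dimension 2 with simplices:

  0-simplices (9): [0], [1], [2], [3], [4], [5], [6], [7], [8]
  1-simplices (10): [0,2], [0,7], [0,8], [1,4], [1,5], [2,3], [2,5], [2,8], [5,7], [7,8]
  2-simplices (2): [0,2,8], [0,7,8]

giving chain groups C_0 ≅ Z^9, C_1 ≅ Z^10, C_2 ≅ Z^2.

The boundary map ∂_1: C_1 → C_0 sends each edge [p,q] (with p < q) to q − p. For instance
  ∂[1,5] = [5] − [1].
As a 9×10 matrix over Z this has rank 7, with invariant factors (1,1,1,1,1,1,1).

∂_2: C_2 → C_1 acts by ∂[p,q,r] = [q,r] − [p,r] + [p,q]. For instance
  ∂[0,2,8] = [2,8] − [0,8] + [0,2],
  ∂[0,7,8] = [7,8] − [0,8] + [0,7].
The resulting 10×2 matrix has rank 2, and its Smith normal form has invariant factors (1,1).

Computing H_k = (kernel of ∂_k) / (image of ∂_{k+1}):

  H_0: rank C_0 − rank ∂_1 = 9 − 7 = 2, and the invariant factors of ∂_1 are all 1, so H_0 ≅ Z^2.
  H_1: rank ker ∂_1 − rank ∂_2 = (10 − 7) − 2 = 1, and the invariant factors of ∂_2 are all 1, so H_1 ≅ Z.
  H_2: rank ker ∂_2 − rank ∂_3 = (2 − 2) − 0 = 0, and there is no ∂_3, so H_2 ≅ 0.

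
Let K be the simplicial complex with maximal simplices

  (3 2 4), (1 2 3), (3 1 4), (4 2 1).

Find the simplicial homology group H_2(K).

H_2 ≅ Z.

Take the total order 1 < 2 < 3 < 4 on the vertex set. Then K (dimension 2) consists of the simplices:

  0-simplices (4): [1], [2], [3], [4]
  1-simplices (6): [1,2], [1,3], [1,4], [2,3], [2,4], [3,4]
  2-simplices (4): [1,2,3], [1,2,4], [1,3,4], [2,3,4]

so the chain groups are C_0 ≅ Z^4, C_1 ≅ Z^6, C_2 ≅ Z^4.

The boundary map ∂_1: C_1 → C_0 is given by ∂[p,q] = [q] − [p]. For instance
  ∂[3,4] = [4] − [3].
The 4×6 boundary matrix has rank 3 and Smith normal form diag(1,1,1).

Boundary ∂_2: C_2 → C_1 sends each 2-simplex [p,q,r] to [q,r] − [p,r] + [p,q]. For instance
  ∂[2,3,4] = [3,4] − [2,4] + [2,3],
  ∂[1,2,4] = [2,4] − [1,4] + [1,2].
The resulting 6×4 matrix has rank 3, and its Smith normal form has invariant factors (1,1,1).

Now H_k = ker ∂_k / im ∂_{k+1}, so:

  H_2: rank ker ∂_2 − rank ∂_3 = (4 − 3) − 0 = 1, and there is no ∂_3, so H_2 ≅ Z.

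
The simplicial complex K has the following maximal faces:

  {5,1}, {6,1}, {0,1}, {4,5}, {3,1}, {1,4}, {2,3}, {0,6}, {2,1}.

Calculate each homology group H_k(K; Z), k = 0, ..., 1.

H_0 = Z,  H_1 = Z^3.

Take the total order 0 < 1 < 2 < 3 < 4 < 5 < 6 on the vertex set. Then K (dimension 1) consists of the simplices:

  0-simplices (7): [0], [1], [2], [3], [4], [5], [6]
  1-simplices (9): [0,1], [0,6], [1,2], [1,3], [1,4], [1,5], [1,6], [2,3], [4,5]

giving chain groups C_0 ≅ Z^7, C_1 ≅ Z^9.

Boundary ∂_1: C_1 → C_0 is given by ∂[p,q] = [q] − [p]. For instance
  ∂[1,3] = [3] − [1].
This gives a 7×9 integer matrix of rank 6; reducing to Smith normal form yields diagonal entries (1,1,1,1,1,1).

From H_k ≅ ker(∂_k) / im(∂_{k+1}) we obtain:

  H_0: rank C_0 − rank ∂_1 = 7 − 6 = 1, and the invariant factors of ∂_1 are all 1, so H_0 ≅ Z.
  H_1: rank ker ∂_1 − rank ∂_2 = (9 − 6) − 0 = 3, and there is no ∂_2, so H_1 ≅ Z^3.

As a check, the Euler characteristic is 7 − 9 = -2, which agrees with 1 − 3 = -2.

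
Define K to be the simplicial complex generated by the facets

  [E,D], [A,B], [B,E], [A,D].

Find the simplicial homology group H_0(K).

H_0 ≅ Z.

Fix the vertex order A < B < D < E and write every simplex with vertices in increasing order. Then dim K = 1 and the simplices of K are:

  0-simplices (4): A, B, D, E
  1-simplices (4): AB, AD, BE, DE

giving chain groups C_0 ≅ Z^4, C_1 ≅ Z^4.

∂_1: C_1 → C_0 is given by ∂[p,q] = [q] − [p].
The resulting 4×4 matrix has rank 3, and its Smith normal form has invariant factors (1,1,1).

From H_k ≅ ker(∂_k) / im(∂_{k+1}) we obtain:

  H_0: rank C_0 − rank ∂_1 = 4 − 3 = 1, and the invariant factors of ∂_1 are all 1, so H_0 ≅ Z.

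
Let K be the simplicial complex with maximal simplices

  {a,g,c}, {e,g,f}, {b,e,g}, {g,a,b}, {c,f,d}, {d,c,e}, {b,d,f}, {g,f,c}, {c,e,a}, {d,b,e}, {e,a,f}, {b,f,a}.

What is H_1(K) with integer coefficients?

Take the total order a < b < c < d < e < f < g on the vertex set. Then K (dimension 2) consists of the simplices:

  0-simplices (7): a, b, c, d, e, f, g
  1-simplices (18): ab, ac, ae, af, ag, bd, be, bf, bg, cd, ce, cf, cg, de, df, ef, eg, fg
  2-simplices (12): abf, abg, ace, acg, aef, bde, bdf, beg, cde, cdf, cfg, efg

Hence C_0 ≅ Z^7, C_1 ≅ Z^18, C_2 ≅ Z^12.

∂_1: C_1 → C_0 maps an edge to its endpoints' difference, ∂[p,q] = q − p. For instance
  ∂bf = f − b.
This gives a 7×18 integer matrix of rank 6; reducing to Smith normal form yields diagonal entries (1,1,1,1,1,1).

∂_2: C_2 → C_1 maps a triangle to the signed sum of its edges. For instance
  ∂beg = eg − bg + be,
  ∂aef = ef − af + ae.
As a 18×12 matrix over Z this has rank 12, with invariant factors (1,1,1,1,1,1,1,1,1,1,1,2).

Now H_k = ker ∂_k / im ∂_{k+1}, so:

  H_1: rank ker ∂_1 − rank ∂_2 = (18 − 6) − 12 = 0, and ∂_2 has invariant factor 2 > 1, so H_1 = Z/2.

(K is a triangulation of the real projective plane RP^2.)

H_1 = Z/2.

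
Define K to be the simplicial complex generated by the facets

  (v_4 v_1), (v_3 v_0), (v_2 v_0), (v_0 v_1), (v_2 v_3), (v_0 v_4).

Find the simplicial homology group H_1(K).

H_1 ≅ Z^2.

Fix the vertex order v_0 < v_1 < v_2 < v_3 < v_4 and write every simplex with vertices in increasing order. Then dim K = 1 and the simplices of K are:

  0-simplices (5): [v_0], [v_1], [v_2], [v_3], [v_4]
  1-simplices (6): [v_0,v_1], [v_0,v_2], [v_0,v_3], [v_0,v_4], [v_1,v_4], [v_2,v_3]

Hence C_0 ≅ Z^5, C_1 ≅ Z^6.

Boundary ∂_1: C_1 → C_0 is given by ∂[p,q] = [q] − [p].
The 5×6 boundary matrix has rank 4 and Smith normal form diag(1,1,1,1).

From H_k ≅ ker(∂_k) / im(∂_{k+1}) we obtain:

  H_1: rank ker ∂_1 − rank ∂_2 = (6 − 4) − 0 = 2, and there is no ∂_2, so H_1 = Z^2.

(K is a triangulation of a wedge of 2 circles.)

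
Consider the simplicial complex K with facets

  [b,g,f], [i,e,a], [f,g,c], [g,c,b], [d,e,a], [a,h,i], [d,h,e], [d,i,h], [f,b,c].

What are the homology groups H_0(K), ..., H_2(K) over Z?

Take the total order a < b < c < d < e < f < g < h < i on the vertex set. Then K (dimension 2) consists of the simplices:

  0-simplices (9): a, b, c, d, e, f, g, h, i
  1-simplices (16): ad, ae, ah, ai, bc, bf, bg, cf, cg, de, dh, di, eh, ei, fg, hi
  2-simplices (9): ade, aei, ahi, bcf, bcg, bfg, cfg, deh, dhi

so the chain groups are C_0 ≅ Z^9, C_1 ≅ Z^16, C_2 ≅ Z^9.

Boundary ∂_1: C_1 → C_0 sends each edge [p,q] (with p < q) to q − p. For instance
  ∂cg = g − c.
As a 9×16 matrix over Z this has rank 7, with invariant factors (1,1,1,1,1,1,1).

Boundary ∂_2: C_2 → C_1 acts by ∂[p,q,r] = [q,r] − [p,r] + [p,q]. For instance
  ∂aei = ei − ai + ae,
  ∂ahi = hi − ai + ah.
This gives a 16×9 integer matrix of rank 8; reducing to Smith normal form yields diagonal entries (1,1,1,1,1,1,1,1).

From H_k ≅ ker(∂_k) / im(∂_{k+1}) we obtain:

  H_0: rank C_0 − rank ∂_1 = 9 − 7 = 2, and the invariant factors of ∂_1 are all 1, so H_0 ≅ Z^2.
  H_1: rank ker ∂_1 − rank ∂_2 = (16 − 7) − 8 = 1, and the invariant factors of ∂_2 are all 1, so H_1 ≅ Z.
  H_2: rank ker ∂_2 − rank ∂_3 = (9 − 8) − 0 = 1, and there is no ∂_3, so H_2 ≅ Z.

(K is a triangulation of the disjoint union of the Möbius band and the 2-sphere S^2.)

H_0 = Z^2,  H_1 = Z,  H_2 = Z.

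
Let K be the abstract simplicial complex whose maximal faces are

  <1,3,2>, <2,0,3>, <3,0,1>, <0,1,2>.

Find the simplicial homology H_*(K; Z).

H_0 = Z,  H_1 = 0,  H_2 = Z.

Fix the vertex order 0 < 1 < 2 < 3 and write every simplex with vertices in increasing order. Then dim K = 2 and the simplices of K are:

  0-simplices (4): [0], [1], [2], [3]
  1-simplices (6): [0,1], [0,2], [0,3], [1,2], [1,3], [2,3]
  2-simplices (4): [0,1,2], [0,1,3], [0,2,3], [1,2,3]

Hence C_0 ≅ Z^4, C_1 ≅ Z^6, C_2 ≅ Z^4.

The boundary map ∂_1: C_1 → C_0 maps an edge to its endpoints' difference, ∂[p,q] = q − p. For instance
  ∂[1,3] = [3] − [1].
This gives a 4×6 integer matrix of rank 3; reducing to Smith normal form yields diagonal entries (1,1,1).

∂_2: C_2 → C_1 sends each 2-simplex [p,q,r] to [q,r] − [p,r] + [p,q]. For instance
  ∂[1,2,3] = [2,3] − [1,3] + [1,2],
  ∂[0,2,3] = [2,3] − [0,3] + [0,2].
The 6×4 boundary matrix has rank 3 and Smith normal form diag(1,1,1).

Computing H_k = (kernel of ∂_k) / (image of ∂_{k+1}):

  H_0: rank C_0 − rank ∂_1 = 4 − 3 = 1, and the invariant factors of ∂_1 are all 1, so H_0 = Z.
  H_1: rank ker ∂_1 − rank ∂_2 = (6 − 3) − 3 = 0, and the invariant factors of ∂_2 are all 1, so H_1 = 0.
  H_2: rank ker ∂_2 − rank ∂_3 = (4 − 3) − 0 = 1, and there is no ∂_3, so H_2 = Z.

As a check, the Euler characteristic is 4 − 6 + 4 = 2, which agrees with 1 − 0 + 1 = 2.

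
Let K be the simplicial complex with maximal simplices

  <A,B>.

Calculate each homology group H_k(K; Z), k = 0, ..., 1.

Order the vertices as A < B. Listing each simplex with vertices in this order, K has dimension 1 with simplices:

  0-simplices (2): A, B
  1-simplices (1): AB

so the chain groups are C_0 ≅ Z^2, C_1 ≅ Z^1.

Boundary ∂_1: C_1 → C_0 maps an edge to its endpoints' difference, ∂[p,q] = q − p.
The 2×1 boundary matrix has rank 1 and Smith normal form diag(1).

Reading off H_k = ker ∂_k / im ∂_{k+1}:

  H_0: rank C_0 − rank ∂_1 = 2 − 1 = 1, and the invariant factors of ∂_1 are all 1, so H_0 = Z.
  H_1: rank ker ∂_1 − rank ∂_2 = (1 − 1) − 0 = 0, and there is no ∂_2, so H_1 = 0.

(K is a triangulation of the 1-simplex.)

H_0 = Z,  H_1 = 0.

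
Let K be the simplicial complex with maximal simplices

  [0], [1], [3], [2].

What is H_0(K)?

H_0 ≅ Z^4.

K has 4 vertices.
rank ∂_0 = 0, rank ∂_1 = 0 ⇒ b_0 = 4 − 0 − 0 = 4. So H_0 ≅ Z^4.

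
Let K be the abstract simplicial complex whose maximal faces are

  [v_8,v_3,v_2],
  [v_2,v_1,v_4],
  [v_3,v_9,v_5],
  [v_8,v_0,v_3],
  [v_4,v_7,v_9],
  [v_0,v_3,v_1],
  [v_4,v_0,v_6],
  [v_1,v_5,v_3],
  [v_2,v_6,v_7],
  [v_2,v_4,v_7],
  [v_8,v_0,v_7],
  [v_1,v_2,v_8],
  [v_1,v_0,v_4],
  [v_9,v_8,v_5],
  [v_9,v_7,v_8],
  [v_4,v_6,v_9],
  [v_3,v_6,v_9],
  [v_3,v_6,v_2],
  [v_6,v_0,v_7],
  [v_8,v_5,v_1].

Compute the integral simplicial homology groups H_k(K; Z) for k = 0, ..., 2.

Order the vertices as v_0 < v_1 < v_2 < v_3 < v_4 < v_5 < v_6 < v_7 < v_8 < v_9. Listing each simplex with vertices in this order, K has dimension 2 with simplices:

  0-simplices (10): [v_0], [v_1], [v_2], [v_3], [v_4], [v_5], [v_6], [v_7], [v_8], [v_9]
  1-simplices (30): (30 of them)
  2-simplices (20): (20 of them)

giving chain groups C_0 ≅ Z^10, C_1 ≅ Z^30, C_2 ≅ Z^20.

Boundary ∂_1: C_1 → C_0 sends each edge [p,q] (with p < q) to q − p.
The 10×30 boundary matrix has rank 9 and Smith normal form diag(1,1,1,1,1,1,1,1,1).

Boundary ∂_2: C_2 → C_1 sends each 2-simplex [p,q,r] to [q,r] − [p,r] + [p,q]. For instance
  ∂[v_2,v_6,v_7] = [v_6,v_7] − [v_2,v_7] + [v_2,v_6],
  ∂[v_3,v_5,v_9] = [v_5,v_9] − [v_3,v_9] + [v_3,v_5].
As a 30×20 matrix over Z this has rank 20, with invariant factors (1,1,1,1,1,1,1,1,1,1,1,1,1,1,1,1,1,1,1,2).

Now H_k = ker ∂_k / im ∂_{k+1}, so:

  H_0: rank C_0 − rank ∂_1 = 10 − 9 = 1, and the invariant factors of ∂_1 are all 1, so H_0 ≅ Z.
  H_1: rank ker ∂_1 − rank ∂_2 = (30 − 9) − 20 = 1, and ∂_2 has invariant factor 2 > 1, so H_1 ≅ Z × Z/2.
  H_2: rank ker ∂_2 − rank ∂_3 = (20 − 20) − 0 = 0, and there is no ∂_3, so H_2 ≅ 0.

H_0 = Z,  H_1 = Z × Z/2,  H_2 = 0.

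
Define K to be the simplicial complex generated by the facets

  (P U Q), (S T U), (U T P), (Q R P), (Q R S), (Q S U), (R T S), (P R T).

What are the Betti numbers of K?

Order the vertices as P < Q < R < S < T < U. Listing each simplex with vertices in this order, K has dimension 2 with simplices:

  0-simplices (6): P, Q, R, S, T, U
  1-simplices (12): PQ, PR, PT, PU, QR, QS, QU, RS, RT, ST, SU, TU
  2-simplices (8): PQR, PQU, PRT, PTU, QRS, QSU, RST, STU

Hence C_0 ≅ Z^6, C_1 ≅ Z^12, C_2 ≅ Z^8.

∂_1: C_1 → C_0 maps an edge to its endpoints' difference, ∂[p,q] = q − p. For instance
  ∂PT = T − P.
The resulting 6×12 matrix has rank 5, and its Smith normal form has invariant factors (1,1,1,1,1).

Boundary ∂_2: C_2 → C_1 sends each 2-simplex [p,q,r] to [q,r] − [p,r] + [p,q]. For instance
  ∂QRS = RS − QS + QR,
  ∂QSU = SU − QU + QS.
As a 12×8 matrix over Z this has rank 7, with invariant factors (1,1,1,1,1,1,1).

Reading off H_k = ker ∂_k / im ∂_{k+1}:

  H_0: rank C_0 − rank ∂_1 = 6 − 5 = 1, and the invariant factors of ∂_1 are all 1, so H_0 ≅ Z.
  H_1: rank ker ∂_1 − rank ∂_2 = (12 − 5) − 7 = 0, and the invariant factors of ∂_2 are all 1, so H_1 ≅ 0.
  H_2: rank ker ∂_2 − rank ∂_3 = (8 − 7) − 0 = 1, and there is no ∂_3, so H_2 ≅ Z.

Hence the Betti numbers are b_0 = 1, b_1 = 0, b_2 = 1.

b_0 = 1, b_1 = 0, b_2 = 1.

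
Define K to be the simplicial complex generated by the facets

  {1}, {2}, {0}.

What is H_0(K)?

Order the vertices as 0 < 1 < 2. Listing each simplex with vertices in this order, K has dimension 0 with simplices:

  0-simplices (3): [0], [1], [2]

Hence C_0 ≅ Z^3.

From H_k ≅ ker(∂_k) / im(∂_{k+1}) we obtain:

  H_0: rank C_0 − rank ∂_1 = 3 − 0 = 3, and there is no ∂_1, so H_0 = Z^3.

H_0 ≅ Z^3.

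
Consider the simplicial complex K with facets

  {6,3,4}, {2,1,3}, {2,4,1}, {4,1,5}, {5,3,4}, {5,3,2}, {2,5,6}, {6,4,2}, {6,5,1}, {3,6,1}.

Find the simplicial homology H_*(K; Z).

H_0 ≅ Z,  H_1 ≅ Z/2,  H_2 = 0.

Fix the vertex order 1 < 2 < 3 < 4 < 5 < 6 and write every simplex with vertices in increasing order. Then dim K = 2 and the simplices of K are:

  0-simplices (6): [1], [2], [3], [4], [5], [6]
  1-simplices (15): [1,2], [1,3], [1,4], [1,5], [1,6], [2,3], [2,4], [2,5], [2,6], [3,4], [3,5], [3,6], [4,5], [4,6], [5,6]
  2-simplices (10): [1,2,3], [1,2,4], [1,3,6], [1,4,5], [1,5,6], [2,3,5], [2,4,6], [2,5,6], [3,4,5], [3,4,6]

giving chain groups C_0 ≅ Z^6, C_1 ≅ Z^15, C_2 ≅ Z^10.

∂_1: C_1 → C_0 maps an edge to its endpoints' difference, ∂[p,q] = q − p. For instance
  ∂[1,5] = [5] − [1].
The resulting 6×15 matrix has rank 5, and its Smith normal form has invariant factors (1,1,1,1,1).

The boundary map ∂_2: C_2 → C_1 sends each 2-simplex [p,q,r] to [q,r] − [p,r] + [p,q]. For instance
  ∂[2,4,6] = [4,6] − [2,6] + [2,4],
  ∂[3,4,6] = [4,6] − [3,6] + [3,4].
The 15×10 boundary matrix has rank 10 and Smith normal form diag(1,1,1,1,1,1,1,1,1,2).

Computing H_k = (kernel of ∂_k) / (image of ∂_{k+1}):

  H_0: rank C_0 − rank ∂_1 = 6 − 5 = 1, and the invariant factors of ∂_1 are all 1, so H_0 ≅ Z.
  H_1: rank ker ∂_1 − rank ∂_2 = (15 − 5) − 10 = 0, and ∂_2 has invariant factor 2 > 1, so H_1 ≅ Z/2.
  H_2: rank ker ∂_2 − rank ∂_3 = (10 − 10) − 0 = 0, and there is no ∂_3, so H_2 ≅ 0.

As a check, the Euler characteristic is 6 − 15 + 10 = 1, which agrees with 1 − 0 + 0 = 1.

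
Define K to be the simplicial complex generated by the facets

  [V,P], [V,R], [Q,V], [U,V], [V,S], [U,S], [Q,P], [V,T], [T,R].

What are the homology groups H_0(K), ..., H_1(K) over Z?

H_0 ≅ Z,  H_1 ≅ Z^3.

Take the total order P < Q < R < S < T < U < V on the vertex set. Then K (dimension 1) consists of the simplices:

  0-simplices (7): P, Q, R, S, T, U, V
  1-simplices (9): PQ, PV, QV, RT, RV, SU, SV, TV, UV

so the chain groups are C_0 ≅ Z^7, C_1 ≅ Z^9.

Boundary ∂_1: C_1 → C_0 maps an edge to its endpoints' difference, ∂[p,q] = q − p. For instance
  ∂RV = V − R.
As a 7×9 matrix over Z this has rank 6, with invariant factors (1,1,1,1,1,1).

Reading off H_k = ker ∂_k / im ∂_{k+1}:

  H_0: rank C_0 − rank ∂_1 = 7 − 6 = 1, and the invariant factors of ∂_1 are all 1, so H_0 ≅ Z.
  H_1: rank ker ∂_1 − rank ∂_2 = (9 − 6) − 0 = 3, and there is no ∂_2, so H_1 ≅ Z^3.

As a check, the Euler characteristic is 7 − 9 = -2, which agrees with 1 − 3 = -2.
(K is a triangulation of a wedge of 3 circles.)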